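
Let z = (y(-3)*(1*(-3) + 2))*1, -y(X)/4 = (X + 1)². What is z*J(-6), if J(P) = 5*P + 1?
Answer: -464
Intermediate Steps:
y(X) = -4*(1 + X)² (y(X) = -4*(X + 1)² = -4*(1 + X)²)
J(P) = 1 + 5*P
z = 16 (z = ((-4*(1 - 3)²)*(1*(-3) + 2))*1 = ((-4*(-2)²)*(-3 + 2))*1 = (-4*4*(-1))*1 = -16*(-1)*1 = 16*1 = 16)
z*J(-6) = 16*(1 + 5*(-6)) = 16*(1 - 30) = 16*(-29) = -464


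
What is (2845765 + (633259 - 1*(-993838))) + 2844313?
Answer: 7317175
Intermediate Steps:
(2845765 + (633259 - 1*(-993838))) + 2844313 = (2845765 + (633259 + 993838)) + 2844313 = (2845765 + 1627097) + 2844313 = 4472862 + 2844313 = 7317175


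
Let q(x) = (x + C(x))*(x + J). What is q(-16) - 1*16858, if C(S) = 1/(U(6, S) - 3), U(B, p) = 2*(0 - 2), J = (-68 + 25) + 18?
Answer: -113373/7 ≈ -16196.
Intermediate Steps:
J = -25 (J = -43 + 18 = -25)
U(B, p) = -4 (U(B, p) = 2*(-2) = -4)
C(S) = -1/7 (C(S) = 1/(-4 - 3) = 1/(-7) = -1/7)
q(x) = (-25 + x)*(-1/7 + x) (q(x) = (x - 1/7)*(x - 25) = (-1/7 + x)*(-25 + x) = (-25 + x)*(-1/7 + x))
q(-16) - 1*16858 = (25/7 + (-16)**2 - 176/7*(-16)) - 1*16858 = (25/7 + 256 + 2816/7) - 16858 = 4633/7 - 16858 = -113373/7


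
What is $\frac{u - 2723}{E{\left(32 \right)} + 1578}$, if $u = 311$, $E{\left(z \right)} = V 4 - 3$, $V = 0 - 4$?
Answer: $- \frac{2412}{1559} \approx -1.5471$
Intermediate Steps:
$V = -4$ ($V = 0 - 4 = -4$)
$E{\left(z \right)} = -19$ ($E{\left(z \right)} = \left(-4\right) 4 - 3 = -16 - 3 = -19$)
$\frac{u - 2723}{E{\left(32 \right)} + 1578} = \frac{311 - 2723}{-19 + 1578} = - \frac{2412}{1559}$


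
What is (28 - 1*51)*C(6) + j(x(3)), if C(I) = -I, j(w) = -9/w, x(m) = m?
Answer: 135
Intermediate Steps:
(28 - 1*51)*C(6) + j(x(3)) = (28 - 1*51)*(-1*6) - 9/3 = (28 - 51)*(-6) - 9*1/3 = -23*(-6) - 3 = 138 - 3 = 135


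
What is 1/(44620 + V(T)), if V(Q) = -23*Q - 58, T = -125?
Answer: 1/47437 ≈ 2.1081e-5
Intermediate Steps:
V(Q) = -58 - 23*Q
1/(44620 + V(T)) = 1/(44620 + (-58 - 23*(-125))) = 1/(44620 + (-58 + 2875)) = 1/(44620 + 2817) = 1/47437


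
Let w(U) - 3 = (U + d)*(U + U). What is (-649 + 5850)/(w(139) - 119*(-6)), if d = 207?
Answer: 5201/96905 ≈ 0.053671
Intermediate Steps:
w(U) = 3 + 2*U*(207 + U) (w(U) = 3 + (U + 207)*(U + U) = 3 + (207 + U)*(2*U) = 3 + 2*U*(207 + U))
(-649 + 5850)/(w(139) - 119*(-6)) = (-649 + 5850)/((3 + 2*139² + 414*139) - 119*(-6)) = 5201/((3 + 2*19321 + 57546) + 714) = 5201/((3 + 38642 + 57546) + 714) = 5201/(96191 + 714) = 5201/96905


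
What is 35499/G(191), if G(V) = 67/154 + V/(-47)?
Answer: -85647254/8755 ≈ -9782.7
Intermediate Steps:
G(V) = 67/154 - V/47 (G(V) = 67*(1/154) + V*(-1/47) = 67/154 - V/47)
35499/G(191) = 35499/(67/154 - 1/47*191) = 35499/(67/154 - 191/47) = 35499/(-26265/7238) = 35499*(-7238/26265) = -85647254/8755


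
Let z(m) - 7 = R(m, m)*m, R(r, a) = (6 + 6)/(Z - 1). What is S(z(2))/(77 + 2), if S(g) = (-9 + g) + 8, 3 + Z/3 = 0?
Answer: 18/395 ≈ 0.045570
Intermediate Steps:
Z = -9 (Z = -9 + 3*0 = -9 + 0 = -9)
R(r, a) = -6/5 (R(r, a) = (6 + 6)/(-9 - 1) = 12/(-10) = 12*(-1/10) = -6/5)
z(m) = 7 - 6*m/5
S(g) = -1 + g
S(z(2))/(77 + 2) = (-1 + (7 - 6/5*2))/(77 + 2) = (-1 + (7 - 12/5))/79 = (-1 + 23/5)/79 = (1/79)*(18/5) = 18/395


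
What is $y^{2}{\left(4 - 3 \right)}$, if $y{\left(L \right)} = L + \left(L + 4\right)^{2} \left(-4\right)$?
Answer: $9801$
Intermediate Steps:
$y{\left(L \right)} = L - 4 \left(4 + L\right)^{2}$ ($y{\left(L \right)} = L + \left(4 + L\right)^{2} \left(-4\right) = L - 4 \left(4 + L\right)^{2}$)
$y^{2}{\left(4 - 3 \right)} = \left(\left(4 - 3\right) - 4 \left(4 + \left(4 - 3\right)\right)^{2}\right)^{2} = \left(1 - 4 \left(4 + 1\right)^{2}\right)^{2} = \left(1 - 4 \cdot 5^{2}\right)^{2} = \left(1 - 100\right)^{2} = \left(-99\right)^{2} = 9801$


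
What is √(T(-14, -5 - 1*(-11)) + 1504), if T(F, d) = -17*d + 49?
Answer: √1451 ≈ 38.092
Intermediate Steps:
T(F, d) = 49 - 17*d
√(T(-14, -5 - 1*(-11)) + 1504) = √((49 - 17*(-5 - 1*(-11))) + 1504) = √((49 - 17*(-5 + 11)) + 1504) = √((49 - 17*6) + 1504) = √((49 - 102) + 1504) = √(-53 + 1504) = √1451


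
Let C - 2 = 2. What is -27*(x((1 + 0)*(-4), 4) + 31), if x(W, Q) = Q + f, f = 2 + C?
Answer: -1107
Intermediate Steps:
C = 4 (C = 2 + 2 = 4)
f = 6 (f = 2 + 4 = 6)
x(W, Q) = 6 + Q (x(W, Q) = Q + 6 = 6 + Q)
-27*(x((1 + 0)*(-4), 4) + 31) = -27*((6 + 4) + 31) = -27*(10 + 31) = -27*41 = -1107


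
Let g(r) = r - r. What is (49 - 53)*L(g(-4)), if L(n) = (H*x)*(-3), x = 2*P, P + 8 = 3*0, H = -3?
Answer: 576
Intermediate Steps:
P = -8 (P = -8 + 3*0 = -8 + 0 = -8)
g(r) = 0
x = -16 (x = 2*(-8) = -16)
L(n) = -144 (L(n) = -3*(-16)*(-3) = 48*(-3) = -144)
(49 - 53)*L(g(-4)) = (49 - 53)*(-144) = -4*(-144) = 576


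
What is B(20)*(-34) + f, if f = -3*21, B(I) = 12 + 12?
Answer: -879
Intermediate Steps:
B(I) = 24
f = -63
B(20)*(-34) + f = 24*(-34) - 63 = -816 - 63 = -879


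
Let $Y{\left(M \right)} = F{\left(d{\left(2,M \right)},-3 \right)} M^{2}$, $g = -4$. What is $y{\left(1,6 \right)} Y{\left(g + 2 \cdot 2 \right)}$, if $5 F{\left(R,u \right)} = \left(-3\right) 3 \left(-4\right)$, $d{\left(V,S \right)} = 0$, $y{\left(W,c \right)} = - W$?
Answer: $0$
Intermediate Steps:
$F{\left(R,u \right)} = \frac{36}{5}$ ($F{\left(R,u \right)} = \frac{\left(-3\right) 3 \left(-4\right)}{5} = \frac{\left(-9\right) \left(-4\right)}{5} = \frac{1}{5} \cdot 36 = \frac{36}{5}$)
$Y{\left(M \right)} = \frac{36 M^{2}}{5}$
$y{\left(1,6 \right)} Y{\left(g + 2 \cdot 2 \right)} = \left(-1\right) 1 \frac{36 \left(-4 + 2 \cdot 2\right)^{2}}{5} = - \frac{36 \left(-4 + 4\right)^{2}}{5} = - \frac{36 \cdot 0^{2}}{5} = - \frac{36 \cdot 0}{5} = \left(-1\right) 0 = 0$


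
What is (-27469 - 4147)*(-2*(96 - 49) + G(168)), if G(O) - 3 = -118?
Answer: 6607744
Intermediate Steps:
G(O) = -115 (G(O) = 3 - 118 = -115)
(-27469 - 4147)*(-2*(96 - 49) + G(168)) = (-27469 - 4147)*(-2*(96 - 49) - 115) = -31616*(-2*47 - 115) = -31616*(-94 - 115) = -31616*(-209) = 6607744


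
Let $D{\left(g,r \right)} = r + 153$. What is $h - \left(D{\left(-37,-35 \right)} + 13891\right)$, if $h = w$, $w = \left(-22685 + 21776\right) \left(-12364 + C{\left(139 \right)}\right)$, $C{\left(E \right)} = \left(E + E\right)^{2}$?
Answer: $-59026289$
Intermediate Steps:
$D{\left(g,r \right)} = 153 + r$
$C{\left(E \right)} = 4 E^{2}$ ($C{\left(E \right)} = \left(2 E\right)^{2} = 4 E^{2}$)
$w = -59012280$ ($w = \left(-22685 + 21776\right) \left(-12364 + 4 \cdot 139^{2}\right) = - 909 \left(-12364 + 4 \cdot 19321\right) = - 909 \left(-12364 + 77284\right) = \left(-909\right) 64920 = -59012280$)
$h = -59012280$
$h - \left(D{\left(-37,-35 \right)} + 13891\right) = -59012280 - \left(\left(153 - 35\right) + 13891\right) = -59012280 - \left(118 + 13891\right) = -59012280 - 14009 = -59026289$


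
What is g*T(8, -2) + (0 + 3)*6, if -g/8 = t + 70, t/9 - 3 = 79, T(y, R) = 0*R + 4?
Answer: -25838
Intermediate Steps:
T(y, R) = 4 (T(y, R) = 0 + 4 = 4)
t = 738 (t = 27 + 9*79 = 27 + 711 = 738)
g = -6464 (g = -8*(738 + 70) = -8*808 = -6464)
g*T(8, -2) + (0 + 3)*6 = -6464*4 + (0 + 3)*6 = -25856 + 3*6 = -25856 + 18 = -25838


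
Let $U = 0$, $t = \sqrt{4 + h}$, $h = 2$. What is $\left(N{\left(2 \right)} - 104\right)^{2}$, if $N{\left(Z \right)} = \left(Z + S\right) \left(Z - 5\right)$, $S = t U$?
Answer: $12100$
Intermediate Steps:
$t = \sqrt{6}$ ($t = \sqrt{4 + 2} = \sqrt{6} \approx 2.4495$)
$S = 0$ ($S = \sqrt{6} \cdot 0 = 0$)
$N{\left(Z \right)} = Z \left(-5 + Z\right)$ ($N{\left(Z \right)} = \left(Z + 0\right) \left(Z - 5\right) = Z \left(-5 + Z\right)$)
$\left(N{\left(2 \right)} - 104\right)^{2} = \left(2 \left(-5 + 2\right) - 104\right)^{2} = \left(2 \left(-3\right) - 104\right)^{2} = \left(-6 - 104\right)^{2} = \left(-110\right)^{2} = 12100$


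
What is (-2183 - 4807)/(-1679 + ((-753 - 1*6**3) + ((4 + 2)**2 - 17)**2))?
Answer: 6990/2287 ≈ 3.0564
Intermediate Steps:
(-2183 - 4807)/(-1679 + ((-753 - 1*6**3) + ((4 + 2)**2 - 17)**2)) = -6990/(-1679 + ((-753 - 1*216) + (6**2 - 17)**2)) = -6990/(-1679 + ((-753 - 216) + (36 - 17)**2)) = -6990/(-1679 + (-969 + 19**2)) = -6990/(-1679 + (-969 + 361)) = -6990/(-1679 - 608) = -6990/(-2287) = -6990*(-1/2287) = 6990/2287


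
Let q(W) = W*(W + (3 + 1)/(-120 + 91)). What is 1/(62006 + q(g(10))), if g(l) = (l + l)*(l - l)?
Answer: 1/62006 ≈ 1.6127e-5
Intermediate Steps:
g(l) = 0 (g(l) = (2*l)*0 = 0)
q(W) = W*(-4/29 + W) (q(W) = W*(W + 4/(-29)) = W*(W + 4*(-1/29)) = W*(W - 4/29) = W*(-4/29 + W))
1/(62006 + q(g(10))) = 1/(62006 + (1/29)*0*(-4 + 29*0)) = 1/(62006 + (1/29)*0*(-4 + 0)) = 1/(62006 + (1/29)*0*(-4)) = 1/(62006 + 0) = 1/62006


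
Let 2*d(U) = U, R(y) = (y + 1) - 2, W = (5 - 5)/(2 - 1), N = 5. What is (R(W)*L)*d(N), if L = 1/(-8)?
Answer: 5/16 ≈ 0.31250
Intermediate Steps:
W = 0 (W = 0/1 = 0*1 = 0)
R(y) = -1 + y (R(y) = (1 + y) - 2 = -1 + y)
L = -1/8 ≈ -0.12500
d(U) = U/2
(R(W)*L)*d(N) = ((-1 + 0)*(-1/8))*((1/2)*5) = -1*(-1/8)*(5/2) = (1/8)*(5/2) = 5/16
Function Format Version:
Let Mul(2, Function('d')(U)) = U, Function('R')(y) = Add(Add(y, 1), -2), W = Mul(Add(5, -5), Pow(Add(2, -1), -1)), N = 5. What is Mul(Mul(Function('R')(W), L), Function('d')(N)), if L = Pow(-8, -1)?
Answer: Rational(5, 16) ≈ 0.31250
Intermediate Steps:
W = 0 (W = Mul(0, Pow(1, -1)) = Mul(0, 1) = 0)
Function('R')(y) = Add(-1, y) (Function('R')(y) = Add(Add(1, y), -2) = Add(-1, y))
L = Rational(-1, 8) ≈ -0.12500
Function('d')(U) = Mul(Rational(1, 2), U)
Mul(Mul(Function('R')(W), L), Function('d')(N)) = Mul(Mul(Add(-1, 0), Rational(-1, 8)), Mul(Rational(1, 2), 5)) = Mul(Mul(-1, Rational(-1, 8)), Rational(5, 2)) = Mul(Rational(1, 8), Rational(5, 2)) = Rational(5, 16)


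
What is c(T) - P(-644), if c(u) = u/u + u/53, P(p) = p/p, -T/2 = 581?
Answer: -1162/53 ≈ -21.925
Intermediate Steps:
T = -1162 (T = -2*581 = -1162)
P(p) = 1
c(u) = 1 + u/53 (c(u) = 1 + u*(1/53) = 1 + u/53)
c(T) - P(-644) = (1 + (1/53)*(-1162)) - 1*1 = (1 - 1162/53) - 1 = -1109/53 - 1 = -1162/53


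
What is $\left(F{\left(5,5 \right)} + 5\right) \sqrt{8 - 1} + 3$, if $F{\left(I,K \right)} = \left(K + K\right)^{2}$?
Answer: $3 + 105 \sqrt{7} \approx 280.8$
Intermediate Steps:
$F{\left(I,K \right)} = 4 K^{2}$ ($F{\left(I,K \right)} = \left(2 K\right)^{2} = 4 K^{2}$)
$\left(F{\left(5,5 \right)} + 5\right) \sqrt{8 - 1} + 3 = \left(4 \cdot 5^{2} + 5\right) \sqrt{8 - 1} + 3 = \left(4 \cdot 25 + 5\right) \sqrt{7} + 3 = \left(100 + 5\right) \sqrt{7} + 3 = 105 \sqrt{7} + 3 = 3 + 105 \sqrt{7}$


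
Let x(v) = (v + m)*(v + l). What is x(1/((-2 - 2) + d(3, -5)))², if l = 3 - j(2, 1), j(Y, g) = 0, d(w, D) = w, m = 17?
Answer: 1024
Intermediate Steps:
l = 3 (l = 3 - 1*0 = 3 + 0 = 3)
x(v) = (3 + v)*(17 + v) (x(v) = (v + 17)*(v + 3) = (17 + v)*(3 + v) = (3 + v)*(17 + v))
x(1/((-2 - 2) + d(3, -5)))² = (51 + (1/((-2 - 2) + 3))² + 20/((-2 - 2) + 3))² = (51 + (1/(-4 + 3))² + 20/(-4 + 3))² = (51 + (1/(-1))² + 20/(-1))² = (51 + (-1)² + 20*(-1))² = (51 + 1 - 20)² = 32² = 1024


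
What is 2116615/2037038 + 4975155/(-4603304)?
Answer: -195578747465/4688552586776 ≈ -0.041714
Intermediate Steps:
2116615/2037038 + 4975155/(-4603304) = 2116615*(1/2037038) + 4975155*(-1/4603304) = 2116615/2037038 - 4975155/4603304 = -195578747465/4688552586776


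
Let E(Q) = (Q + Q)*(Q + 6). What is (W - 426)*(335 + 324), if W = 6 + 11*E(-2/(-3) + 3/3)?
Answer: -823750/9 ≈ -91528.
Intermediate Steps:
E(Q) = 2*Q*(6 + Q) (E(Q) = (2*Q)*(6 + Q) = 2*Q*(6 + Q))
W = 2584/9 (W = 6 + 11*(2*(-2/(-3) + 3/3)*(6 + (-2/(-3) + 3/3))) = 6 + 11*(2*(-2*(-1/3) + 3*(1/3))*(6 + (-2*(-1/3) + 3*(1/3)))) = 6 + 11*(2*(2/3 + 1)*(6 + (2/3 + 1))) = 6 + 11*(2*(5/3)*(6 + 5/3)) = 6 + 11*(2*(5/3)*(23/3)) = 6 + 11*(230/9) = 6 + 2530/9 = 2584/9 ≈ 287.11)
(W - 426)*(335 + 324) = (2584/9 - 426)*(335 + 324) = -1250/9*659 = -823750/9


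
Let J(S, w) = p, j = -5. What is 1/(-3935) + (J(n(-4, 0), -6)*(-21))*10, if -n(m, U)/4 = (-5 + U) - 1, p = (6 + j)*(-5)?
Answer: 4131749/3935 ≈ 1050.0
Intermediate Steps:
p = -5 (p = (6 - 5)*(-5) = 1*(-5) = -5)
n(m, U) = 24 - 4*U (n(m, U) = -4*((-5 + U) - 1) = -4*(-6 + U) = 24 - 4*U)
J(S, w) = -5
1/(-3935) + (J(n(-4, 0), -6)*(-21))*10 = 1/(-3935) - 5*(-21)*10 = -1/3935 + 105*10 = -1/3935 + 1050 = 4131749/3935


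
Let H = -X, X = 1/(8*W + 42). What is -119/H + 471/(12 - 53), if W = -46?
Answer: -1591025/41 ≈ -38806.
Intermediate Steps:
X = -1/326 (X = 1/(8*(-46) + 42) = 1/(-368 + 42) = 1/(-326) = -1/326 ≈ -0.0030675)
H = 1/326 (H = -1*(-1/326) = 1/326 ≈ 0.0030675)
-119/H + 471/(12 - 53) = -119/1/326 + 471/(12 - 53) = -119*326 + 471/(-41) = -38794 + 471*(-1/41) = -38794 - 471/41 = -1591025/41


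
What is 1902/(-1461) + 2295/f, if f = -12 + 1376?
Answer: 252889/664268 ≈ 0.38070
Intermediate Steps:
f = 1364
1902/(-1461) + 2295/f = 1902/(-1461) + 2295/1364 = 1902*(-1/1461) + 2295*(1/1364) = -634/487 + 2295/1364 = 252889/664268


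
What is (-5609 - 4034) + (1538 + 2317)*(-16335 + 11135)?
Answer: -20055643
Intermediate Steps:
(-5609 - 4034) + (1538 + 2317)*(-16335 + 11135) = -9643 + 3855*(-5200) = -9643 - 20046000 = -20055643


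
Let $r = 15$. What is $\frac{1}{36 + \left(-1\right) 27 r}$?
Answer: $- \frac{1}{369} \approx -0.00271$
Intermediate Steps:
$\frac{1}{36 + \left(-1\right) 27 r} = \frac{1}{36 + \left(-1\right) 27 \cdot 15} = \frac{1}{36 - 405} = \frac{1}{-369} = - \frac{1}{369}$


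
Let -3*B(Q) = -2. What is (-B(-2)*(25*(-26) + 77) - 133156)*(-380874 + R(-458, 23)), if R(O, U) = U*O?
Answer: 51968805792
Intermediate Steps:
B(Q) = 2/3 (B(Q) = -1/3*(-2) = 2/3)
R(O, U) = O*U
(-B(-2)*(25*(-26) + 77) - 133156)*(-380874 + R(-458, 23)) = (-2*(25*(-26) + 77)/3 - 133156)*(-380874 - 458*23) = (-2*(-650 + 77)/3 - 133156)*(-380874 - 10534) = (-2*(-573)/3 - 133156)*(-391408) = (-1*(-382) - 133156)*(-391408) = (382 - 133156)*(-391408) = -132774*(-391408) = 51968805792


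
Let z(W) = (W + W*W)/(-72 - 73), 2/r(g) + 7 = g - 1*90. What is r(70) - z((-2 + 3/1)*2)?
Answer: -128/3915 ≈ -0.032695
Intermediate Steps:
r(g) = 2/(-97 + g) (r(g) = 2/(-7 + (g - 1*90)) = 2/(-7 + (g - 90)) = 2/(-7 + (-90 + g)) = 2/(-97 + g))
z(W) = -W/145 - W²/145 (z(W) = (W + W²)/(-145) = (W + W²)*(-1/145) = -W/145 - W²/145)
r(70) - z((-2 + 3/1)*2) = 2/(-97 + 70) - (-1)*(-2 + 3/1)*2*(1 + (-2 + 3/1)*2)/145 = 2/(-27) - (-1)*(-2 + 3*1)*2*(1 + (-2 + 3*1)*2)/145 = 2*(-1/27) - (-1)*(-2 + 3)*2*(1 + (-2 + 3)*2)/145 = -2/27 - (-1)*1*2*(1 + 1*2)/145 = -2/27 - (-1)*2*(1 + 2)/145 = -2/27 - (-1)*2*3/145 = -2/27 - 1*(-6/145) = -2/27 + 6/145 = -128/3915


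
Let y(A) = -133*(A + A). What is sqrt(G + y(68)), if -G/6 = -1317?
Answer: I*sqrt(10186) ≈ 100.93*I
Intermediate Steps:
G = 7902 (G = -6*(-1317) = 7902)
y(A) = -266*A
sqrt(G + y(68)) = sqrt(7902 - 266*68) = sqrt(7902 - 18088) = sqrt(-10186) = I*sqrt(10186)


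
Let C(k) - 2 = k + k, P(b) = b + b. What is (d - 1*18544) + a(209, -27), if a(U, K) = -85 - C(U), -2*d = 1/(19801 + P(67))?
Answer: -759483631/39870 ≈ -19049.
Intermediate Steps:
P(b) = 2*b
d = -1/39870 (d = -1/(2*(19801 + 2*67)) = -1/(2*(19801 + 134)) = -½/19935 = -½*1/19935 = -1/39870 ≈ -2.5082e-5)
C(k) = 2 + 2*k (C(k) = 2 + (k + k) = 2 + 2*k)
a(U, K) = -87 - 2*U (a(U, K) = -85 - (2 + 2*U) = -85 + (-2 - 2*U) = -87 - 2*U)
(d - 1*18544) + a(209, -27) = (-1/39870 - 1*18544) + (-87 - 2*209) = (-1/39870 - 18544) + (-87 - 418) = -739349281/39870 - 505 = -759483631/39870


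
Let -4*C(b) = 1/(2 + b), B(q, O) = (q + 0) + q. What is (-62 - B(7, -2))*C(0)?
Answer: 19/2 ≈ 9.5000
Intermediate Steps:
B(q, O) = 2*q (B(q, O) = q + q = 2*q)
C(b) = -1/(4*(2 + b))
(-62 - B(7, -2))*C(0) = (-62 - 2*7)*(-1/(8 + 4*0)) = (-62 - 1*14)*(-1/(8 + 0)) = (-62 - 14)*(-1/8) = -(-76)/8 = -76*(-1/8) = 19/2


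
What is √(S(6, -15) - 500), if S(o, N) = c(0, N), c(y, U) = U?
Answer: I*√515 ≈ 22.694*I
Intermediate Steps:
S(o, N) = N
√(S(6, -15) - 500) = √(-15 - 500) = √(-515) = I*√515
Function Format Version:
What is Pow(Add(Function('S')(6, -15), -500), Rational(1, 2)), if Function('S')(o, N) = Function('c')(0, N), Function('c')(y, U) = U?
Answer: Mul(I, Pow(515, Rational(1, 2))) ≈ Mul(22.694, I)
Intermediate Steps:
Function('S')(o, N) = N
Pow(Add(Function('S')(6, -15), -500), Rational(1, 2)) = Pow(Add(-15, -500), Rational(1, 2)) = Pow(-515, Rational(1, 2)) = Mul(I, Pow(515, Rational(1, 2)))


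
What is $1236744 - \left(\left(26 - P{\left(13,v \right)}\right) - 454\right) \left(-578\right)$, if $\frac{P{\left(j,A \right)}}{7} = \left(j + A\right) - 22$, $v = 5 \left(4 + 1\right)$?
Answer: $924624$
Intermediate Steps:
$v = 25$ ($v = 5 \cdot 5 = 25$)
$P{\left(j,A \right)} = -154 + 7 A + 7 j$ ($P{\left(j,A \right)} = 7 \left(\left(j + A\right) - 22\right) = 7 \left(\left(A + j\right) - 22\right) = 7 \left(-22 + A + j\right) = -154 + 7 A + 7 j$)
$1236744 - \left(\left(26 - P{\left(13,v \right)}\right) - 454\right) \left(-578\right) = 1236744 - \left(\left(26 - \left(-154 + 7 \cdot 25 + 7 \cdot 13\right)\right) - 454\right) \left(-578\right) = 1236744 - \left(\left(26 - \left(-154 + 175 + 91\right)\right) - 454\right) \left(-578\right) = 1236744 - \left(\left(26 - 112\right) - 454\right) \left(-578\right) = 1236744 - \left(-86 - 454\right) \left(-578\right) = 1236744 - \left(-540\right) \left(-578\right) = 1236744 - 312120 = 924624$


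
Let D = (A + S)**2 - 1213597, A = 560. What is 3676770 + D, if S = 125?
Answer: 2932398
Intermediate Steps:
D = -744372 (D = (560 + 125)**2 - 1213597 = 685**2 - 1213597 = 469225 - 1213597 = -744372)
3676770 + D = 3676770 - 744372 = 2932398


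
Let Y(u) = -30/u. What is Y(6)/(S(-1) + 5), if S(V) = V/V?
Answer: -⅚ ≈ -0.83333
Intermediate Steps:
S(V) = 1
Y(6)/(S(-1) + 5) = (-30/6)/(1 + 5) = (-30*⅙)/6 = (⅙)*(-5) = -⅚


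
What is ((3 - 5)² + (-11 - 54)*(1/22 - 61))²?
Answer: 7613086009/484 ≈ 1.5730e+7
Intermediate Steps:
((3 - 5)² + (-11 - 54)*(1/22 - 61))² = ((-2)² - 65*(1/22 - 61))² = (4 - 65*(-1341/22))² = (4 + 87165/22)² = (87253/22)² = 7613086009/484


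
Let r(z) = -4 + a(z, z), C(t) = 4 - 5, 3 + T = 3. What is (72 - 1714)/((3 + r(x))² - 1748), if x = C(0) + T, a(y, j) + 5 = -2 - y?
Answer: 1642/1699 ≈ 0.96645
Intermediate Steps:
T = 0 (T = -3 + 3 = 0)
C(t) = -1
a(y, j) = -7 - y (a(y, j) = -5 + (-2 - y) = -7 - y)
x = -1 (x = -1 + 0 = -1)
r(z) = -11 - z (r(z) = -4 + (-7 - z) = -11 - z)
(72 - 1714)/((3 + r(x))² - 1748) = (72 - 1714)/((3 + (-11 - 1*(-1)))² - 1748) = -1642/((3 + (-11 + 1))² - 1748) = -1642/((3 - 10)² - 1748) = -1642/((-7)² - 1748) = -1642/(49 - 1748) = -1642/(-1699) = -1642*(-1/1699) = 1642/1699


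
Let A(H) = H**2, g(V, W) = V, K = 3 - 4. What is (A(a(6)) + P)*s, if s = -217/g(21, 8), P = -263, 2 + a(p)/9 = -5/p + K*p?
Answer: -751099/12 ≈ -62592.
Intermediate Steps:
K = -1
a(p) = -18 - 45/p - 9*p (a(p) = -18 + 9*(-5/p - p) = -18 + 9*(-p - 5/p) = -18 + (-45/p - 9*p) = -18 - 45/p - 9*p)
s = -31/3 (s = -217/21 = -217*1/21 = -31/3 ≈ -10.333)
(A(a(6)) + P)*s = ((-18 - 45/6 - 9*6)**2 - 263)*(-31/3) = ((-18 - 45*1/6 - 54)**2 - 263)*(-31/3) = ((-18 - 15/2 - 54)**2 - 263)*(-31/3) = ((-159/2)**2 - 263)*(-31/3) = (25281/4 - 263)*(-31/3) = (24229/4)*(-31/3) = -751099/12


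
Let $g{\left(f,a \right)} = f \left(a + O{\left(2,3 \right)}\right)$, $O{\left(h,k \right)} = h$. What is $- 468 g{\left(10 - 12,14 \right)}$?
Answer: $14976$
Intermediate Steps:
$g{\left(f,a \right)} = f \left(2 + a\right)$ ($g{\left(f,a \right)} = f \left(a + 2\right) = f \left(2 + a\right)$)
$- 468 g{\left(10 - 12,14 \right)} = - 468 \left(10 - 12\right) \left(2 + 14\right) = - 468 \left(\left(-2\right) 16\right) = \left(-468\right) \left(-32\right) = 14976$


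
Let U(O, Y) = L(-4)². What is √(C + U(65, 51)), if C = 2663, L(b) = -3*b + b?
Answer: 3*√303 ≈ 52.221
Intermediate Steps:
L(b) = -2*b
U(O, Y) = 64 (U(O, Y) = (-2*(-4))² = 8² = 64)
√(C + U(65, 51)) = √(2663 + 64) = √2727 = 3*√303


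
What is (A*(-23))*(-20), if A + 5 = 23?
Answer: 8280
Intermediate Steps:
A = 18 (A = -5 + 23 = 18)
(A*(-23))*(-20) = (18*(-23))*(-20) = -414*(-20) = 8280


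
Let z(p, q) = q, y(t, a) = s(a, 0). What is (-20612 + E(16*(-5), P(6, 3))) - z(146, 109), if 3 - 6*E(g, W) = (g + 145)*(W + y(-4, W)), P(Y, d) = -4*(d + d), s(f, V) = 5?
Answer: -61544/3 ≈ -20515.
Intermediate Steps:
y(t, a) = 5
P(Y, d) = -8*d
E(g, W) = ½ - (5 + W)*(145 + g)/6 (E(g, W) = ½ - (g + 145)*(W + 5)/6 = ½ - (145 + g)*(5 + W)/6 = ½ - (5 + W)*(145 + g)/6)
(-20612 + E(16*(-5), P(6, 3))) - z(146, 109) = (-20612 + (-361/3 - (-580)*3/3 - 40*(-5)/3 - (-8*3)*16*(-5)/6)) - 1*109 = (-20612 + (-361/3 - 145/6*(-24) - ⅚*(-80) - ⅙*(-24)*(-80))) - 109 = (-20612 + (-361/3 + 580 + 200/3 - 320)) - 109 = (-20612 + 619/3) - 109 = -61217/3 - 109 = -61544/3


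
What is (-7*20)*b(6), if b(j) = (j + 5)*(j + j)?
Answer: -18480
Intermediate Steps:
b(j) = 2*j*(5 + j) (b(j) = (5 + j)*(2*j) = 2*j*(5 + j))
(-7*20)*b(6) = (-7*20)*(2*6*(5 + 6)) = -280*6*11 = -140*132 = -18480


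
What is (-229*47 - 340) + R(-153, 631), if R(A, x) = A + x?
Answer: -10625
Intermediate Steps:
(-229*47 - 340) + R(-153, 631) = (-229*47 - 340) + (-153 + 631) = (-10763 - 340) + 478 = -11103 + 478 = -10625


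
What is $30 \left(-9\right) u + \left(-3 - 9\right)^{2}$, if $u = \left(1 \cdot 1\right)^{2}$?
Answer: $-126$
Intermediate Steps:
$u = 1$ ($u = 1^{2} = 1$)
$30 \left(-9\right) u + \left(-3 - 9\right)^{2} = 30 \left(-9\right) 1 + \left(-3 - 9\right)^{2} = \left(-270\right) 1 + \left(-12\right)^{2} = -270 + 144 = -126$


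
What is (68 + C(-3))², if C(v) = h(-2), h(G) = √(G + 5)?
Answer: (68 + √3)² ≈ 4862.6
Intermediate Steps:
h(G) = √(5 + G)
C(v) = √3 (C(v) = √(5 - 2) = √3)
(68 + C(-3))² = (68 + √3)²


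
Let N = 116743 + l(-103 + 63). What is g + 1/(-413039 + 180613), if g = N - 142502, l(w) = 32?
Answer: -5979623703/232426 ≈ -25727.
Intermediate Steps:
N = 116775 (N = 116743 + 32 = 116775)
g = -25727 (g = 116775 - 142502 = -25727)
g + 1/(-413039 + 180613) = -25727 + 1/(-413039 + 180613) = -25727 + 1/(-232426) = -25727 - 1/232426 = -5979623703/232426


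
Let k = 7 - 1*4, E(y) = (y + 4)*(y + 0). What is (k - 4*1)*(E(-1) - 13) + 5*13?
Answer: 81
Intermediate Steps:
E(y) = y*(4 + y) (E(y) = (4 + y)*y = y*(4 + y))
k = 3 (k = 7 - 4 = 3)
(k - 4*1)*(E(-1) - 13) + 5*13 = (3 - 4*1)*(-(4 - 1) - 13) + 5*13 = (3 - 4)*(-1*3 - 13) + 65 = -(-3 - 13) + 65 = -1*(-16) + 65 = 16 + 65 = 81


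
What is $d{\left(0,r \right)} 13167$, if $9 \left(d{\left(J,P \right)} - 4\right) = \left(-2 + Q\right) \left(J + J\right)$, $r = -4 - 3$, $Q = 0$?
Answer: $52668$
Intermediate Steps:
$r = -7$ ($r = -4 - 3 = -7$)
$d{\left(J,P \right)} = 4 - \frac{4 J}{9}$ ($d{\left(J,P \right)} = 4 + \frac{\left(-2 + 0\right) \left(J + J\right)}{9} = 4 + \frac{\left(-2\right) 2 J}{9} = 4 + \frac{\left(-4\right) J}{9} = 4 - \frac{4 J}{9}$)
$d{\left(0,r \right)} 13167 = \left(4 - 0\right) 13167 = \left(4 + 0\right) 13167 = 4 \cdot 13167 = 52668$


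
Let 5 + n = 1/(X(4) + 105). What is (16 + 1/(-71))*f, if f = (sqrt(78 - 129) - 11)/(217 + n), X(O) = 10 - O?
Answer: -1385835/1670843 + 125985*I*sqrt(51)/1670843 ≈ -0.82942 + 0.53848*I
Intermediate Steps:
n = -554/111 (n = -5 + 1/((10 - 1*4) + 105) = -5 + 1/((10 - 4) + 105) = -5 + 1/(6 + 105) = -5 + 1/111 = -554/111 ≈ -4.9910)
f = -1221/23533 + 111*I*sqrt(51)/23533 (f = (sqrt(78 - 129) - 11)/(217 - 554/111) = (sqrt(-51) - 11)/(23533/111) = (I*sqrt(51) - 11)*(111/23533) = (-11 + I*sqrt(51))*(111/23533) = -1221/23533 + 111*I*sqrt(51)/23533 ≈ -0.051885 + 0.033685*I)
(16 + 1/(-71))*f = (16 + 1/(-71))*(-1221/23533 + 111*I*sqrt(51)/23533) = (16 - 1/71)*(-1221/23533 + 111*I*sqrt(51)/23533) = 1135*(-1221/23533 + 111*I*sqrt(51)/23533)/71 = -1385835/1670843 + 125985*I*sqrt(51)/1670843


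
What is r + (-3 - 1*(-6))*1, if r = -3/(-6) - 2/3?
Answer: 17/6 ≈ 2.8333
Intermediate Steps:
r = -⅙ (r = -3*(-⅙) - 2*⅓ = ½ - ⅔ = -⅙ ≈ -0.16667)
r + (-3 - 1*(-6))*1 = -⅙ + (-3 - 1*(-6))*1 = -⅙ + (-3 + 6)*1 = -⅙ + 3*1 = -⅙ + 3 = 17/6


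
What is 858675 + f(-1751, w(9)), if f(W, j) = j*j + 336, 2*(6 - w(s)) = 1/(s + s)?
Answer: 1113324481/1296 ≈ 8.5905e+5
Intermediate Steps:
w(s) = 6 - 1/(4*s) (w(s) = 6 - 1/(2*(s + s)) = 6 - 1/(2*s)/2 = 6 - 1/(4*s))
f(W, j) = 336 + j² (f(W, j) = j² + 336 = 336 + j²)
858675 + f(-1751, w(9)) = 858675 + (336 + (6 - ¼/9)²) = 858675 + (336 + (6 - ¼*⅑)²) = 858675 + (336 + (6 - 1/36)²) = 858675 + (336 + (215/36)²) = 858675 + (336 + 46225/1296) = 858675 + 481681/1296 = 1113324481/1296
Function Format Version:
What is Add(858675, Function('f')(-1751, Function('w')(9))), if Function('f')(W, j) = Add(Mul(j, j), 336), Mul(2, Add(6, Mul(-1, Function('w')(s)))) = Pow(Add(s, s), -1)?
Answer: Rational(1113324481, 1296) ≈ 8.5905e+5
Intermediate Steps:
Function('w')(s) = Add(6, Mul(Rational(-1, 4), Pow(s, -1))) (Function('w')(s) = Add(6, Mul(Rational(-1, 2), Pow(Add(s, s), -1))) = Add(6, Mul(Rational(-1, 2), Pow(Mul(2, s), -1))) = Add(6, Mul(Rational(-1, 2), Mul(Rational(1, 2), Pow(s, -1)))) = Add(6, Mul(Rational(-1, 4), Pow(s, -1))))
Function('f')(W, j) = Add(336, Pow(j, 2)) (Function('f')(W, j) = Add(Pow(j, 2), 336) = Add(336, Pow(j, 2)))
Add(858675, Function('f')(-1751, Function('w')(9))) = Add(858675, Add(336, Pow(Add(6, Mul(Rational(-1, 4), Pow(9, -1))), 2))) = Add(858675, Add(336, Pow(Add(6, Mul(Rational(-1, 4), Rational(1, 9))), 2))) = Add(858675, Add(336, Pow(Add(6, Rational(-1, 36)), 2))) = Add(858675, Add(336, Pow(Rational(215, 36), 2))) = Add(858675, Add(336, Rational(46225, 1296))) = Add(858675, Rational(481681, 1296)) = Rational(1113324481, 1296)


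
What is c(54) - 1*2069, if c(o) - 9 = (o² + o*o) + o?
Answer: 3826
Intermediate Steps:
c(o) = 9 + o + 2*o² (c(o) = 9 + ((o² + o*o) + o) = 9 + ((o² + o²) + o) = 9 + (2*o² + o) = 9 + (o + 2*o²) = 9 + o + 2*o²)
c(54) - 1*2069 = (9 + 54 + 2*54²) - 1*2069 = (9 + 54 + 2*2916) - 2069 = (9 + 54 + 5832) - 2069 = 5895 - 2069 = 3826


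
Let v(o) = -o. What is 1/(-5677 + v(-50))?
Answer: -1/5627 ≈ -0.00017771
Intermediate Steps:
1/(-5677 + v(-50)) = 1/(-5677 - 1*(-50)) = 1/(-5677 + 50) = 1/(-5627) = -1/5627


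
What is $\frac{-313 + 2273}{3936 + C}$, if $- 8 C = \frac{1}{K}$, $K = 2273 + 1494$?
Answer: $\frac{11813312}{23723059} \approx 0.49797$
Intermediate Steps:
$K = 3767$
$C = - \frac{1}{30136}$ ($C = - \frac{1}{8 \cdot 3767} = \left(- \frac{1}{8}\right) \frac{1}{3767} = - \frac{1}{30136} \approx -3.3183 \cdot 10^{-5}$)
$\frac{-313 + 2273}{3936 + C} = \frac{-313 + 2273}{3936 - \frac{1}{30136}} = \frac{1960}{\frac{118615295}{30136}} = 1960 \cdot \frac{30136}{118615295} = \frac{11813312}{23723059}$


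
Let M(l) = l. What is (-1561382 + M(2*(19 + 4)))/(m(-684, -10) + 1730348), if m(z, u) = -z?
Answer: -195167/216379 ≈ -0.90197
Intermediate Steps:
(-1561382 + M(2*(19 + 4)))/(m(-684, -10) + 1730348) = (-1561382 + 2*(19 + 4))/(-1*(-684) + 1730348) = (-1561382 + 2*23)/(684 + 1730348) = (-1561382 + 46)/1731032 = -1561336*1/1731032 = -195167/216379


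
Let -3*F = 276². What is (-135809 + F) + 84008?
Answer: -77193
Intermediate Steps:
F = -25392 (F = -⅓*276² = -⅓*76176 = -25392)
(-135809 + F) + 84008 = (-135809 - 25392) + 84008 = -161201 + 84008 = -77193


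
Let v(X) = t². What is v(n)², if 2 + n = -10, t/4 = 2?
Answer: 4096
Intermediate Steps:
t = 8 (t = 4*2 = 8)
n = -12 (n = -2 - 10 = -12)
v(X) = 64 (v(X) = 8² = 64)
v(n)² = 64² = 4096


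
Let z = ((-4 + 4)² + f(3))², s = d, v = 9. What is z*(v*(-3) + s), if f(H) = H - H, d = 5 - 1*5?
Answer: 0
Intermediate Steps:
d = 0 (d = 5 - 5 = 0)
f(H) = 0
s = 0
z = 0 (z = ((-4 + 4)² + 0)² = (0² + 0)² = (0 + 0)² = 0² = 0)
z*(v*(-3) + s) = 0*(9*(-3) + 0) = 0*(-27 + 0) = 0*(-27) = 0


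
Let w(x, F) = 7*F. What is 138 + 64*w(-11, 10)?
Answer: 4618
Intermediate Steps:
138 + 64*w(-11, 10) = 138 + 64*(7*10) = 138 + 64*70 = 138 + 4480 = 4618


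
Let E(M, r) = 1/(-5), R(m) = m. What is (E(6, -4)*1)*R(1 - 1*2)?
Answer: 1/5 ≈ 0.20000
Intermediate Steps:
E(M, r) = -1/5
(E(6, -4)*1)*R(1 - 1*2) = (-1/5*1)*(1 - 1*2) = -(1 - 2)/5 = -1/5*(-1) = 1/5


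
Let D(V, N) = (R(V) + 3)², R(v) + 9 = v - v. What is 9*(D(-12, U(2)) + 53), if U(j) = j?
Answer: 801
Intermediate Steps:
R(v) = -9 (R(v) = -9 + (v - v) = -9 + 0 = -9)
D(V, N) = 36 (D(V, N) = (-9 + 3)² = (-6)² = 36)
9*(D(-12, U(2)) + 53) = 9*(36 + 53) = 9*89 = 801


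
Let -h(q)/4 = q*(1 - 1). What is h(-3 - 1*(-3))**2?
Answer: 0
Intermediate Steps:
h(q) = 0 (h(q) = -4*q*(1 - 1) = -4*q*0 = -4*0 = 0)
h(-3 - 1*(-3))**2 = 0**2 = 0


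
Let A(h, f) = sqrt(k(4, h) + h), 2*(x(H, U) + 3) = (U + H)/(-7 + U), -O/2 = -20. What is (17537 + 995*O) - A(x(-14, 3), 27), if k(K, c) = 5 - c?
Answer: 57337 - sqrt(5) ≈ 57335.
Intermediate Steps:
O = 40 (O = -2*(-20) = 40)
x(H, U) = -3 + (H + U)/(2*(-7 + U)) (x(H, U) = -3 + ((U + H)/(-7 + U))/2 = -3 + ((H + U)/(-7 + U))/2 = -3 + (H + U)/(2*(-7 + U)))
A(h, f) = sqrt(5) (A(h, f) = sqrt((5 - h) + h) = sqrt(5))
(17537 + 995*O) - A(x(-14, 3), 27) = (17537 + 995*40) - sqrt(5) = (17537 + 39800) - sqrt(5) = 57337 - sqrt(5)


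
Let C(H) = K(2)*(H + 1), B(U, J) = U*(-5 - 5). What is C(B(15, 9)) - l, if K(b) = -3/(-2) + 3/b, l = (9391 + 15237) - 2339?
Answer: -22736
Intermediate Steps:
l = 22289 (l = 24628 - 2339 = 22289)
B(U, J) = -10*U (B(U, J) = U*(-10) = -10*U)
K(b) = 3/2 + 3/b (K(b) = -3*(-½) + 3/b = 3/2 + 3/b)
C(H) = 3 + 3*H (C(H) = (3/2 + 3/2)*(H + 1) = (3/2 + 3*(½))*(1 + H) = (3/2 + 3/2)*(1 + H) = 3*(1 + H) = 3 + 3*H)
C(B(15, 9)) - l = (3 + 3*(-10*15)) - 1*22289 = (3 + 3*(-150)) - 22289 = (3 - 450) - 22289 = -447 - 22289 = -22736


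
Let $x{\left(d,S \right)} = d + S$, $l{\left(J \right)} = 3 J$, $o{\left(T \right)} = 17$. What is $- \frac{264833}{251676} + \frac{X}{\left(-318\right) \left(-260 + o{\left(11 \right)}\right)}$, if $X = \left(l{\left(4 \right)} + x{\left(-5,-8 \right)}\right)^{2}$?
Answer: $- \frac{1136914087}{1080445068} \approx -1.0523$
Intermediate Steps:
$x{\left(d,S \right)} = S + d$
$X = 1$ ($X = \left(3 \cdot 4 - 13\right)^{2} = \left(12 - 13\right)^{2} = \left(-1\right)^{2} = 1$)
$- \frac{264833}{251676} + \frac{X}{\left(-318\right) \left(-260 + o{\left(11 \right)}\right)} = - \frac{264833}{251676} + 1 \frac{1}{\left(-318\right) \left(-260 + 17\right)} = \left(-264833\right) \frac{1}{251676} + 1 \frac{1}{\left(-318\right) \left(-243\right)} = - \frac{264833}{251676} + 1 \cdot \frac{1}{77274} = - \frac{264833}{251676} + \frac{1}{77274} = - \frac{1136914087}{1080445068}$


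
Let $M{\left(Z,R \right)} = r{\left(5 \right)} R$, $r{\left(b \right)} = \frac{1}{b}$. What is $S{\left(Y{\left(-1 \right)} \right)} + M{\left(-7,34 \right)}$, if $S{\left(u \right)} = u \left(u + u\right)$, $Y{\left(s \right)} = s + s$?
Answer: $\frac{74}{5} \approx 14.8$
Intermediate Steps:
$Y{\left(s \right)} = 2 s$
$M{\left(Z,R \right)} = \frac{R}{5}$
$S{\left(u \right)} = 2 u^{2}$ ($S{\left(u \right)} = u 2 u = 2 u^{2}$)
$S{\left(Y{\left(-1 \right)} \right)} + M{\left(-7,34 \right)} = 2 \left(2 \left(-1\right)\right)^{2} + \frac{1}{5} \cdot 34 = 2 \left(-2\right)^{2} + \frac{34}{5} = 2 \cdot 4 + \frac{34}{5} = 8 + \frac{34}{5} = \frac{74}{5}$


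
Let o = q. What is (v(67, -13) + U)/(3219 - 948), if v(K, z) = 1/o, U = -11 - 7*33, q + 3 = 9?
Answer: -1451/13626 ≈ -0.10649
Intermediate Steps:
q = 6 (q = -3 + 9 = 6)
o = 6
U = -242 (U = -11 - 231 = -242)
v(K, z) = ⅙ (v(K, z) = 1/6 = ⅙)
(v(67, -13) + U)/(3219 - 948) = (⅙ - 242)/(3219 - 948) = -1451/6/2271 = -1451/6*1/2271 = -1451/13626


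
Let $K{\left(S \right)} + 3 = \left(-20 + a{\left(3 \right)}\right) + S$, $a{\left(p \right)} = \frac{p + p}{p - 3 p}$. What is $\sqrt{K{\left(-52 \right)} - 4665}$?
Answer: $i \sqrt{4741} \approx 68.855 i$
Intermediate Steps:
$a{\left(p \right)} = -1$ ($a{\left(p \right)} = \frac{2 p}{\left(-2\right) p} = 2 p \left(- \frac{1}{2 p}\right) = -1$)
$K{\left(S \right)} = -24 + S$ ($K{\left(S \right)} = -3 + \left(\left(-20 - 1\right) + S\right) = -3 + \left(-21 + S\right) = -24 + S$)
$\sqrt{K{\left(-52 \right)} - 4665} = \sqrt{\left(-24 - 52\right) - 4665} = \sqrt{-76 - 4665} = \sqrt{-4741} = i \sqrt{4741}$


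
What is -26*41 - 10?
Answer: -1076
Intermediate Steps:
-26*41 - 10 = -1066 - 10 = -1076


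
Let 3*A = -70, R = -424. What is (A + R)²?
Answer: 1800964/9 ≈ 2.0011e+5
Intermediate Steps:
A = -70/3 (A = (⅓)*(-70) = -70/3 ≈ -23.333)
(A + R)² = (-70/3 - 424)² = (-1342/3)² = 1800964/9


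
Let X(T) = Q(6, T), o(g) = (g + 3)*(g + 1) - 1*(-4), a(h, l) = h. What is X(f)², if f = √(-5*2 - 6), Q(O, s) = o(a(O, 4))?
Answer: 4489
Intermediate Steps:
o(g) = 4 + (1 + g)*(3 + g) (o(g) = (3 + g)*(1 + g) + 4 = (1 + g)*(3 + g) + 4 = 4 + (1 + g)*(3 + g))
Q(O, s) = 7 + O² + 4*O
f = 4*I (f = √(-10 - 6) = √(-16) = 4*I ≈ 4.0*I)
X(T) = 67 (X(T) = 7 + 6² + 4*6 = 7 + 36 + 24 = 67)
X(f)² = 67² = 4489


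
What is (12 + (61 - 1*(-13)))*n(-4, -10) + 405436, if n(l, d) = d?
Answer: 404576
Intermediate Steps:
(12 + (61 - 1*(-13)))*n(-4, -10) + 405436 = (12 + (61 - 1*(-13)))*(-10) + 405436 = (12 + (61 + 13))*(-10) + 405436 = (12 + 74)*(-10) + 405436 = 86*(-10) + 405436 = -860 + 405436 = 404576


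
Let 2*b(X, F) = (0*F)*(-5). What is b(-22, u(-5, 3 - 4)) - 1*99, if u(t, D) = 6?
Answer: -99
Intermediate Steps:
b(X, F) = 0 (b(X, F) = ((0*F)*(-5))/2 = (0*(-5))/2 = (½)*0 = 0)
b(-22, u(-5, 3 - 4)) - 1*99 = 0 - 1*99 = 0 - 99 = -99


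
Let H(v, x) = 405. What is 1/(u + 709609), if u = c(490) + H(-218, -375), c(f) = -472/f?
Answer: 245/173953194 ≈ 1.4084e-6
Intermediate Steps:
u = 98989/245 (u = -472/490 + 405 = -472*1/490 + 405 = -236/245 + 405 = 98989/245 ≈ 404.04)
1/(u + 709609) = 1/(98989/245 + 709609) = 1/(173953194/245) = 245/173953194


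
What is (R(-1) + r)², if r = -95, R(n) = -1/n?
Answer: 8836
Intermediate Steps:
(R(-1) + r)² = (-1/(-1) - 95)² = (-1*(-1) - 95)² = (1 - 95)² = (-94)² = 8836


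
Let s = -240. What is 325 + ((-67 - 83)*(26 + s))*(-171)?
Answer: -5488775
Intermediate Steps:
325 + ((-67 - 83)*(26 + s))*(-171) = 325 + ((-67 - 83)*(26 - 240))*(-171) = 325 - 150*(-214)*(-171) = 325 + 32100*(-171) = 325 - 5489100 = -5488775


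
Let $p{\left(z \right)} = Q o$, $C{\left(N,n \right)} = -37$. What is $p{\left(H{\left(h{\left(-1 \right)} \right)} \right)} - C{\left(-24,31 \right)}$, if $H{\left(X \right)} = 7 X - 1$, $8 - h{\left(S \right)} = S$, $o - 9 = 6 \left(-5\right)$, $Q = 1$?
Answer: $16$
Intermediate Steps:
$o = -21$ ($o = 9 + 6 \left(-5\right) = 9 - 30 = -21$)
$h{\left(S \right)} = 8 - S$
$H{\left(X \right)} = -1 + 7 X$
$p{\left(z \right)} = -21$ ($p{\left(z \right)} = 1 \left(-21\right) = -21$)
$p{\left(H{\left(h{\left(-1 \right)} \right)} \right)} - C{\left(-24,31 \right)} = -21 - -37 = -21 + 37 = 16$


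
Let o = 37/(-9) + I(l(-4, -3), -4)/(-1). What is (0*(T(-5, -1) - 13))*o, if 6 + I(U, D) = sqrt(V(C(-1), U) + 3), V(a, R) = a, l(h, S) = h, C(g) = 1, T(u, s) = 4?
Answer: 0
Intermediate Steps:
I(U, D) = -4 (I(U, D) = -6 + sqrt(1 + 3) = -6 + sqrt(4) = -6 + 2 = -4)
o = -1/9 (o = 37/(-9) - 4/(-1) = 37*(-1/9) - 4*(-1) = -37/9 + 4 = -1/9 ≈ -0.11111)
(0*(T(-5, -1) - 13))*o = (0*(4 - 13))*(-1/9) = (0*(-9))*(-1/9) = 0*(-1/9) = 0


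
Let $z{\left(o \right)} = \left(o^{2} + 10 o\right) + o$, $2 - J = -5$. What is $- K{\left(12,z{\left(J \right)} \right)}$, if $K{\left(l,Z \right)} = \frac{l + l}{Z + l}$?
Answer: $- \frac{4}{23} \approx -0.17391$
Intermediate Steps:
$J = 7$ ($J = 2 - -5 = 2 + 5 = 7$)
$z{\left(o \right)} = o^{2} + 11 o$
$K{\left(l,Z \right)} = \frac{2 l}{Z + l}$
$- K{\left(12,z{\left(J \right)} \right)} = - \frac{2 \cdot 12}{7 \left(11 + 7\right) + 12} = - \frac{2 \cdot 12}{7 \cdot 18 + 12} = - \frac{2 \cdot 12}{126 + 12} = - \frac{2 \cdot 12}{138} = \left(-1\right) \frac{4}{23} = - \frac{4}{23}$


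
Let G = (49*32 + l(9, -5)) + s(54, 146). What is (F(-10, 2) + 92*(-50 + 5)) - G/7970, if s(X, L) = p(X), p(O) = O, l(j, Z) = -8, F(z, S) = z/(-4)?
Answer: -32977489/7970 ≈ -4137.7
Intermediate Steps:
F(z, S) = -z/4 (F(z, S) = z*(-1/4) = -z/4)
s(X, L) = X
G = 1614 (G = (49*32 - 8) + 54 = (1568 - 8) + 54 = 1560 + 54 = 1614)
(F(-10, 2) + 92*(-50 + 5)) - G/7970 = (-1/4*(-10) + 92*(-50 + 5)) - 1614/7970 = (5/2 + 92*(-45)) - 1614/7970 = (5/2 - 4140) - 1*807/3985 = -8275/2 - 807/3985 = -32977489/7970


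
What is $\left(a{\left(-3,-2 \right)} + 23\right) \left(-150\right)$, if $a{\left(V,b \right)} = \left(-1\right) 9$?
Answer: $-2100$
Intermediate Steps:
$a{\left(V,b \right)} = -9$
$\left(a{\left(-3,-2 \right)} + 23\right) \left(-150\right) = \left(-9 + 23\right) \left(-150\right) = 14 \left(-150\right) = -2100$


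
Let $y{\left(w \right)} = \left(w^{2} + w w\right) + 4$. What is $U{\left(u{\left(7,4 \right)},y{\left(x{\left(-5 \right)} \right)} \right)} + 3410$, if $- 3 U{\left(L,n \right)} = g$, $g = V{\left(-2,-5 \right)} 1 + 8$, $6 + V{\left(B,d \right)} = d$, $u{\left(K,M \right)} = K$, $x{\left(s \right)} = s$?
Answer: $3411$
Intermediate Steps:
$V{\left(B,d \right)} = -6 + d$
$y{\left(w \right)} = 4 + 2 w^{2}$ ($y{\left(w \right)} = \left(w^{2} + w^{2}\right) + 4 = 2 w^{2} + 4 = 4 + 2 w^{2}$)
$g = -3$ ($g = \left(-6 - 5\right) 1 + 8 = \left(-11\right) 1 + 8 = -11 + 8 = -3$)
$U{\left(L,n \right)} = 1$ ($U{\left(L,n \right)} = \left(- \frac{1}{3}\right) \left(-3\right) = 1$)
$U{\left(u{\left(7,4 \right)},y{\left(x{\left(-5 \right)} \right)} \right)} + 3410 = 1 + 3410 = 3411$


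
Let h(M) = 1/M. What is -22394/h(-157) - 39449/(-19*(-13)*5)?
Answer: 4342045181/1235 ≈ 3.5158e+6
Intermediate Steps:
-22394/h(-157) - 39449/(-19*(-13)*5) = -22394/(1/(-157)) - 39449/(-19*(-13)*5) = -22394/(-1/157) - 39449/(247*5) = -22394*(-157) - 39449/1235 = 3515858 - 39449*1/1235 = 3515858 - 39449/1235 = 4342045181/1235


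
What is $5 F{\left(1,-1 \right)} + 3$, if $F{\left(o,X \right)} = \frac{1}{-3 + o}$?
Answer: $\frac{1}{2} \approx 0.5$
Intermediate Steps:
$5 F{\left(1,-1 \right)} + 3 = \frac{5}{-3 + 1} + 3 = \frac{5}{-2} + 3 = 5 \left(- \frac{1}{2}\right) + 3 = - \frac{5}{2} + 3 = \frac{1}{2}$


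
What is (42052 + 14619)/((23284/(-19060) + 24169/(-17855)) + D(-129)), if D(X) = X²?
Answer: 964303251865/283116357567 ≈ 3.4060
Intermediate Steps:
(42052 + 14619)/((23284/(-19060) + 24169/(-17855)) + D(-129)) = (42052 + 14619)/((23284/(-19060) + 24169/(-17855)) + (-129)²) = 56671/((23284*(-1/19060) + 24169*(-1/17855)) + 16641) = 56671/((-5821/4765 - 24169/17855) + 16641) = 56671/(-43819848/17015815 + 16641) = 56671/(283116357567/17015815) = 56671*(17015815/283116357567) = 964303251865/283116357567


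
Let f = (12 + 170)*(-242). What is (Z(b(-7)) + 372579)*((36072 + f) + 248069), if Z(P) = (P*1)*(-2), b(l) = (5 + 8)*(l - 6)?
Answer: 89536252949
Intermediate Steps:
b(l) = -78 + 13*l (b(l) = 13*(-6 + l) = -78 + 13*l)
Z(P) = -2*P (Z(P) = P*(-2) = -2*P)
f = -44044 (f = 182*(-242) = -44044)
(Z(b(-7)) + 372579)*((36072 + f) + 248069) = (-2*(-78 + 13*(-7)) + 372579)*((36072 - 44044) + 248069) = (-2*(-78 - 91) + 372579)*(-7972 + 248069) = (-2*(-169) + 372579)*240097 = (338 + 372579)*240097 = 372917*240097 = 89536252949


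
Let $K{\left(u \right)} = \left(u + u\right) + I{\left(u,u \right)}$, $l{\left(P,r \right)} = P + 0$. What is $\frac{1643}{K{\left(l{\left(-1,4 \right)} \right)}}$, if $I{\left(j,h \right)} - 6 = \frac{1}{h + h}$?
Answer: $\frac{3286}{7} \approx 469.43$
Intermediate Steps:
$I{\left(j,h \right)} = 6 + \frac{1}{2 h}$ ($I{\left(j,h \right)} = 6 + \frac{1}{h + h} = 6 + \frac{1}{2 h}$)
$l{\left(P,r \right)} = P$
$K{\left(u \right)} = 6 + \frac{1}{2 u} + 2 u$ ($K{\left(u \right)} = \left(u + u\right) + \left(6 + \frac{1}{2 u}\right) = 2 u + \left(6 + \frac{1}{2 u}\right) = 6 + \frac{1}{2 u} + 2 u$)
$\frac{1643}{K{\left(l{\left(-1,4 \right)} \right)}} = \frac{1643}{6 + \frac{1}{2 \left(-1\right)} + 2 \left(-1\right)} = \frac{1643}{6 + \frac{1}{2} \left(-1\right) - 2} = \frac{1643}{6 - \frac{1}{2} - 2} = \frac{1643}{\frac{7}{2}} = 1643 \cdot \frac{2}{7} = \frac{3286}{7}$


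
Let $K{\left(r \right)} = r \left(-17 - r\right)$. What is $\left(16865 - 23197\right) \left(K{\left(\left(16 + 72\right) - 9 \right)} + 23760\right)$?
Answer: $-102426432$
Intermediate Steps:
$\left(16865 - 23197\right) \left(K{\left(\left(16 + 72\right) - 9 \right)} + 23760\right) = \left(16865 - 23197\right) \left(- \left(\left(16 + 72\right) - 9\right) \left(17 + \left(\left(16 + 72\right) - 9\right)\right) + 23760\right) = - 6332 \left(- \left(88 - 9\right) \left(17 + \left(88 - 9\right)\right) + 23760\right) = - 6332 \left(\left(-1\right) 79 \left(17 + 79\right) + 23760\right) = - 6332 \left(\left(-1\right) 79 \cdot 96 + 23760\right) = - 6332 \left(-7584 + 23760\right) = \left(-6332\right) 16176 = -102426432$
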